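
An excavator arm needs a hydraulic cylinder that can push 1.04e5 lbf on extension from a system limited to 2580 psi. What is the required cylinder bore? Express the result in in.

D ≈ 7.16 in

Extension force acts on the full piston face: F = P × (π/4)D².
D = √(4F / (πP)) = √(4 × 1.04e5 lbf / (π × 2580 psi))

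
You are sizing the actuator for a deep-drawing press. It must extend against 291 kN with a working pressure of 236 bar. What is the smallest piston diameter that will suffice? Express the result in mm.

Extension force acts on the full piston face: F = P × (π/4)D².
D = √(4F / (πP)) = √(4 × 291 kN / (π × 236 bar))

D ≈ 125 mm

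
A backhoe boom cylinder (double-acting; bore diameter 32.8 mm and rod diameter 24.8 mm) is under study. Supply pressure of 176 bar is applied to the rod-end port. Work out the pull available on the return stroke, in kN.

F ≈ 6.37 kN

Rod-side annular area A_ann = π/4 × (32.8² − 24.8²) = 361.9 mm^2
On retraction the pressure acts on the annular area (bore minus rod).
F = P × A_ann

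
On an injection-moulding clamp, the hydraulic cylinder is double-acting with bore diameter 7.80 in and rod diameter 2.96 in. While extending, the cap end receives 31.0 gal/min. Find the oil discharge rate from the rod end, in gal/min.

Q_out ≈ 26.5 gal/min

Cap-side area A_cap = π/4 × (7.80 in)² = 47.78 in^2
Rod-side annular area A_ann = π/4 × (7.80² − 2.96²) = 40.90 in^2
Piston speed v = Q_in/A_cap; rod-end outflow Q_out = v × A_ann = Q_in × A_ann/A_cap.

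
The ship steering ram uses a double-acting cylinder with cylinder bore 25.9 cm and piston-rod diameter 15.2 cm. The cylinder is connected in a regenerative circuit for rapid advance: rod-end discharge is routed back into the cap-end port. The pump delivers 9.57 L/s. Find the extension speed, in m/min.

v ≈ 31.6 m/min

In regeneration the rod-end outflow joins the pump flow into the cap end, so the net volume the pump must supply per unit advance equals the rod cross-section area.
Rod cross-section A_rod = π/4 × (15.2 cm)² = 181.5 cm^2
v = Q_pump / A_rod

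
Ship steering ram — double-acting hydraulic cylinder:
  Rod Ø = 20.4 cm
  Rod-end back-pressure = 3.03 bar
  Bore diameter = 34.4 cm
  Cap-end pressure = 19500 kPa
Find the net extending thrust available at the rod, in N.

F ≈ 1.79e6 N

Cap-side area A_cap = π/4 × (34.4 cm)² = 929.4 cm^2
Rod-side annular area A_ann = π/4 × (34.4² − 20.4²) = 602.6 cm^2
Net thrust = P_cap·A_cap − P_rod·A_ann = 1.812e6 N − 18260 N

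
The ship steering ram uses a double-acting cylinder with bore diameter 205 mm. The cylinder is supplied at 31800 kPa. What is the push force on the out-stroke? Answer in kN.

Cap-side area A_cap = π/4 × (205 mm)² = 33010 mm^2
F = P × A_cap = 31800 kPa × A_cap

F ≈ 1050 kN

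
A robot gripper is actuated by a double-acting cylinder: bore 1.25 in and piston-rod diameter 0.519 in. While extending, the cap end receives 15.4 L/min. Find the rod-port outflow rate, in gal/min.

Cap-side area A_cap = π/4 × (1.25 in)² = 1.227 in^2
Rod-side annular area A_ann = π/4 × (1.25² − 0.519²) = 1.016 in^2
Piston speed v = Q_in/A_cap; rod-end outflow Q_out = v × A_ann = Q_in × A_ann/A_cap.

Q_out ≈ 3.37 gal/min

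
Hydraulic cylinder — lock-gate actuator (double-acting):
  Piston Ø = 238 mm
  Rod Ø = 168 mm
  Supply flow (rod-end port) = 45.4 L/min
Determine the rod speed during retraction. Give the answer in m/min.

Rod-side annular area A_ann = π/4 × (238² − 168²) = 22320 mm^2
Flow into the rod-end port fills the annular volume.
v = Q / A

v ≈ 2.03 m/min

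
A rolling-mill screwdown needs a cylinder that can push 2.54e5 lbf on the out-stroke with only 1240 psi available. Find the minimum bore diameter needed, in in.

D ≈ 16.1 in

Extension force acts on the full piston face: F = P × (π/4)D².
D = √(4F / (πP)) = √(4 × 2.54e5 lbf / (π × 1240 psi))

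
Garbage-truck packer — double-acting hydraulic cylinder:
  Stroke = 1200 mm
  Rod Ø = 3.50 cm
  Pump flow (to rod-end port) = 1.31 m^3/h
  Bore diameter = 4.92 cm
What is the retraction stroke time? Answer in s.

t ≈ 3.10 s

Rod-side annular area A_ann = π/4 × (4.92² − 3.50²) = 9.391 cm^2
Swept volume V = A × L; t = V / Q = A·L / Q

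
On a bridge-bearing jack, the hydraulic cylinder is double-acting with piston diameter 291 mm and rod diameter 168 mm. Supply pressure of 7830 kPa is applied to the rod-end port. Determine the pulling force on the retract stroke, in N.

Rod-side annular area A_ann = π/4 × (291² − 168²) = 44340 mm^2
On retraction the pressure acts on the annular area (bore minus rod).
F = P × A_ann

F ≈ 3.47e5 N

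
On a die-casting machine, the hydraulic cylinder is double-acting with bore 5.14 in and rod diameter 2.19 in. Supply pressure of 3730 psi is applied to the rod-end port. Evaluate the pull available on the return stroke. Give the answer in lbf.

F ≈ 63300 lbf

Rod-side annular area A_ann = π/4 × (5.14² − 2.19²) = 16.98 in^2
On retraction the pressure acts on the annular area (bore minus rod).
F = P × A_ann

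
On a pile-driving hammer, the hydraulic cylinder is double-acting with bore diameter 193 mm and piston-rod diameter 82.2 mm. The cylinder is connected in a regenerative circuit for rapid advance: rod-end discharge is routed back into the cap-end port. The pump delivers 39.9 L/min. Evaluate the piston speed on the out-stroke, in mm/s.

v ≈ 125 mm/s

In regeneration the rod-end outflow joins the pump flow into the cap end, so the net volume the pump must supply per unit advance equals the rod cross-section area.
Rod cross-section A_rod = π/4 × (82.2 mm)² = 5307 mm^2
v = Q_pump / A_rod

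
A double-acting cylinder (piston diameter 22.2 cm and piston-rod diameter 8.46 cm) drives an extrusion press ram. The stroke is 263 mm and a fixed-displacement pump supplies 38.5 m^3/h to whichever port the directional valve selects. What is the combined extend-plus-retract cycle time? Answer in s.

t ≈ 1.77 s

Cap-side area A_cap = π/4 × (22.2 cm)² = 387.1 cm^2
Rod-side annular area A_ann = π/4 × (22.2² − 8.46²) = 330.9 cm^2
t_ext = A_cap·L/Q = 0.9519 s
t_ret = A_ann·L/Q = 0.8137 s
t_cycle = t_ext + t_ret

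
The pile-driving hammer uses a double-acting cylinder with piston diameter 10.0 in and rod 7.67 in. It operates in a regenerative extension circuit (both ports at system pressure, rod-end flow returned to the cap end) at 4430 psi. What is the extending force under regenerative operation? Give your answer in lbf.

F ≈ 2.05e5 lbf

With equal pressure on both faces, forces on the annular region cancel; the net push is pressure × rod cross-section.
Rod cross-section A_rod = π/4 × (7.67 in)² = 46.20 in^2
F = P × A_rod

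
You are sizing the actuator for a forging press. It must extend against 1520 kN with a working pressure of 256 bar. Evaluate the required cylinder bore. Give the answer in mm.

Extension force acts on the full piston face: F = P × (π/4)D².
D = √(4F / (πP)) = √(4 × 1520 kN / (π × 256 bar))

D ≈ 275 mm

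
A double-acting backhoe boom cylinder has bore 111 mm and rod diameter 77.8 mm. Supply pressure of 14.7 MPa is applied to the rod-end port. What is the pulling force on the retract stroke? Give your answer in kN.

F ≈ 72.4 kN

Rod-side annular area A_ann = π/4 × (111² − 77.8²) = 4923 mm^2
On retraction the pressure acts on the annular area (bore minus rod).
F = P × A_ann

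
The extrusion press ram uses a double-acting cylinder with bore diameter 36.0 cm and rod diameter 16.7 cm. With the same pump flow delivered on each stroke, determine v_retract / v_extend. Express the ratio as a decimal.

v_ret/v_ext ≈ 1.27

Cap-side area A_cap = π/4 × (36.0 cm)² = 1018 cm^2
Rod-side annular area A_ann = π/4 × (36.0² − 16.7²) = 798.8 cm^2
For equal Q, v ∝ 1/A, so v_ret/v_ext = A_cap/A_ann.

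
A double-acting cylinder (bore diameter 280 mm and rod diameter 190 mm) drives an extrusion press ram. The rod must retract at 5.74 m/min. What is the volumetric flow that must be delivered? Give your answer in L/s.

Q ≈ 3.18 L/s

Rod-side annular area A_ann = π/4 × (280² − 190²) = 33220 mm^2
Q = A × v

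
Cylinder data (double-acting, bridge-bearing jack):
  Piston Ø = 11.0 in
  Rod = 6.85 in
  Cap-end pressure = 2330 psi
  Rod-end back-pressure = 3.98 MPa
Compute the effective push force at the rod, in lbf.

F ≈ 1.88e5 lbf

Cap-side area A_cap = π/4 × (11.0 in)² = 95.03 in^2
Rod-side annular area A_ann = π/4 × (11.0² − 6.85²) = 58.18 in^2
Net thrust = P_cap·A_cap − P_rod·A_ann = 2.214e5 lbf − 33580 lbf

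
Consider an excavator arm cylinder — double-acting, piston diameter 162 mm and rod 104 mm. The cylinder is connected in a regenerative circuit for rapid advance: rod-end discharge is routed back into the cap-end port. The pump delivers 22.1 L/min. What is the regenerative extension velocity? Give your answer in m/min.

v ≈ 2.60 m/min

In regeneration the rod-end outflow joins the pump flow into the cap end, so the net volume the pump must supply per unit advance equals the rod cross-section area.
Rod cross-section A_rod = π/4 × (104 mm)² = 8495 mm^2
v = Q_pump / A_rod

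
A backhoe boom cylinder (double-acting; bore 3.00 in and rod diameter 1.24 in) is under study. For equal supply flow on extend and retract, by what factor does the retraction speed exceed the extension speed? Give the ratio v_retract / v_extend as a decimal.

v_ret/v_ext ≈ 1.21

Cap-side area A_cap = π/4 × (3.00 in)² = 7.069 in^2
Rod-side annular area A_ann = π/4 × (3.00² − 1.24²) = 5.861 in^2
For equal Q, v ∝ 1/A, so v_ret/v_ext = A_cap/A_ann.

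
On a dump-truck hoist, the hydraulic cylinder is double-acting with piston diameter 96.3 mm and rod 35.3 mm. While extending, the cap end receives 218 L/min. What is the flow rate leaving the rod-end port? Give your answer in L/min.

Q_out ≈ 189 L/min

Cap-side area A_cap = π/4 × (96.3 mm)² = 7284 mm^2
Rod-side annular area A_ann = π/4 × (96.3² − 35.3²) = 6305 mm^2
Piston speed v = Q_in/A_cap; rod-end outflow Q_out = v × A_ann = Q_in × A_ann/A_cap.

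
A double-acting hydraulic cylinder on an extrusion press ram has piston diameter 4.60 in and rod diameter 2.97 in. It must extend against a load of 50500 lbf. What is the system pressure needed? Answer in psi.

P ≈ 3040 psi

Cap-side area A_cap = π/4 × (4.60 in)² = 16.62 in^2
P = F / A = 50500 lbf / A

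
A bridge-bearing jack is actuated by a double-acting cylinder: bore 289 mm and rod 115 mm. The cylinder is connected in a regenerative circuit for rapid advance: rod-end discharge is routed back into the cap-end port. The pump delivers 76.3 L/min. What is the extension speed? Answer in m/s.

In regeneration the rod-end outflow joins the pump flow into the cap end, so the net volume the pump must supply per unit advance equals the rod cross-section area.
Rod cross-section A_rod = π/4 × (115 mm)² = 10390 mm^2
v = Q_pump / A_rod

v ≈ 0.122 m/s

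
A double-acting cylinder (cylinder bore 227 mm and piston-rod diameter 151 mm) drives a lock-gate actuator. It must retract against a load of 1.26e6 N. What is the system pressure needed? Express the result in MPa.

P ≈ 55.8 MPa

Rod-side annular area A_ann = π/4 × (227² − 151²) = 22560 mm^2
Retraction: pressure acts on the annular area.
P = F / A = 1.26e6 N / A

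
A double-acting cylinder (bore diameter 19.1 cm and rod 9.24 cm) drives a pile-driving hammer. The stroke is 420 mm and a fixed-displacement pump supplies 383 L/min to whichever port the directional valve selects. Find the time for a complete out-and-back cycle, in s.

Cap-side area A_cap = π/4 × (19.1 cm)² = 286.5 cm^2
Rod-side annular area A_ann = π/4 × (19.1² − 9.24²) = 219.5 cm^2
t_ext = A_cap·L/Q = 1.885 s
t_ret = A_ann·L/Q = 1.444 s
t_cycle = t_ext + t_ret

t ≈ 3.33 s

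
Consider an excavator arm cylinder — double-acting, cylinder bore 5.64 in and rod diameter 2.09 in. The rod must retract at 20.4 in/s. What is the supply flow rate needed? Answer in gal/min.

Q ≈ 114 gal/min

Rod-side annular area A_ann = π/4 × (5.64² − 2.09²) = 21.55 in^2
Q = A × v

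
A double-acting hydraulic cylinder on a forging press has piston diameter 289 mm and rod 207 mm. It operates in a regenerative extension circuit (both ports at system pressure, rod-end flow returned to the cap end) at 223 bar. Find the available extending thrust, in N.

With equal pressure on both faces, forces on the annular region cancel; the net push is pressure × rod cross-section.
Rod cross-section A_rod = π/4 × (207 mm)² = 33650 mm^2
F = P × A_rod

F ≈ 7.50e5 N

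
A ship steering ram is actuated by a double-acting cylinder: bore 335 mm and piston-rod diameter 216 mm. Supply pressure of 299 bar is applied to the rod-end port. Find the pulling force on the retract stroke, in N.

F ≈ 1.54e6 N

Rod-side annular area A_ann = π/4 × (335² − 216²) = 51500 mm^2
On retraction the pressure acts on the annular area (bore minus rod).
F = P × A_ann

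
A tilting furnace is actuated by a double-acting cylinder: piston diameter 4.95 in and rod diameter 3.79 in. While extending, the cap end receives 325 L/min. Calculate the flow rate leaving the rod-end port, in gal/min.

Cap-side area A_cap = π/4 × (4.95 in)² = 19.24 in^2
Rod-side annular area A_ann = π/4 × (4.95² − 3.79²) = 7.963 in^2
Piston speed v = Q_in/A_cap; rod-end outflow Q_out = v × A_ann = Q_in × A_ann/A_cap.

Q_out ≈ 35.5 gal/min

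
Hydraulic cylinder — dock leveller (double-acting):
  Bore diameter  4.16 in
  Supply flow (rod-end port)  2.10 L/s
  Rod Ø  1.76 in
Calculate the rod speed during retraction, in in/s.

Rod-side annular area A_ann = π/4 × (4.16² − 1.76²) = 11.16 in^2
Flow into the rod-end port fills the annular volume.
v = Q / A

v ≈ 11.5 in/s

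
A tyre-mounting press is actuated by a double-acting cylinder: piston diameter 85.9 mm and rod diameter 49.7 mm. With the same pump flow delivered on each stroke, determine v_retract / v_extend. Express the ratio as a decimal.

Cap-side area A_cap = π/4 × (85.9 mm)² = 5795 mm^2
Rod-side annular area A_ann = π/4 × (85.9² − 49.7²) = 3855 mm^2
For equal Q, v ∝ 1/A, so v_ret/v_ext = A_cap/A_ann.

v_ret/v_ext ≈ 1.50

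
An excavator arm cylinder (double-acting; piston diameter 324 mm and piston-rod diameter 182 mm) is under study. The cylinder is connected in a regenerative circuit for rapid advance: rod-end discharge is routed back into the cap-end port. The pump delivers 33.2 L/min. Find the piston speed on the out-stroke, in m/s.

In regeneration the rod-end outflow joins the pump flow into the cap end, so the net volume the pump must supply per unit advance equals the rod cross-section area.
Rod cross-section A_rod = π/4 × (182 mm)² = 26020 mm^2
v = Q_pump / A_rod

v ≈ 0.0213 m/s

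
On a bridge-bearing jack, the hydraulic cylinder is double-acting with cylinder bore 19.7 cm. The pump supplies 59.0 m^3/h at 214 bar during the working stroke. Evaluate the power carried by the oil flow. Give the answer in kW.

Hydraulic power = P × Q

W ≈ 351 kW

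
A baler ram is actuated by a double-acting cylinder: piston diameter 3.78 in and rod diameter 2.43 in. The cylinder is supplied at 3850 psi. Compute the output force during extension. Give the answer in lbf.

F ≈ 43200 lbf

Cap-side area A_cap = π/4 × (3.78 in)² = 11.22 in^2
F = P × A_cap = 3850 psi × A_cap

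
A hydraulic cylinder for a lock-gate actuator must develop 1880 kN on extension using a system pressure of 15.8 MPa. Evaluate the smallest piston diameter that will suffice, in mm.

Extension force acts on the full piston face: F = P × (π/4)D².
D = √(4F / (πP)) = √(4 × 1880 kN / (π × 15.8 MPa))

D ≈ 389 mm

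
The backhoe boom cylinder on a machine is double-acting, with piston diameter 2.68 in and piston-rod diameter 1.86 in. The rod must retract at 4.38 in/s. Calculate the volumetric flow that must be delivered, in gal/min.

Q ≈ 3.33 gal/min

Rod-side annular area A_ann = π/4 × (2.68² − 1.86²) = 2.924 in^2
Q = A × v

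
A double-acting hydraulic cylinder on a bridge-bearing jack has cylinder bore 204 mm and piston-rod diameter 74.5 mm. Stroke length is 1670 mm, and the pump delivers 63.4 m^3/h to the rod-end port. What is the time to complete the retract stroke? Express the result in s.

t ≈ 2.69 s

Rod-side annular area A_ann = π/4 × (204² − 74.5²) = 28330 mm^2
Swept volume V = A × L; t = V / Q = A·L / Q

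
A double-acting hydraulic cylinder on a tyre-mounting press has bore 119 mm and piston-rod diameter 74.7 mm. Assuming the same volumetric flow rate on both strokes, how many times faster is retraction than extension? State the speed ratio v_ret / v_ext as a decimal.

Cap-side area A_cap = π/4 × (119 mm)² = 11120 mm^2
Rod-side annular area A_ann = π/4 × (119² − 74.7²) = 6739 mm^2
For equal Q, v ∝ 1/A, so v_ret/v_ext = A_cap/A_ann.

v_ret/v_ext ≈ 1.65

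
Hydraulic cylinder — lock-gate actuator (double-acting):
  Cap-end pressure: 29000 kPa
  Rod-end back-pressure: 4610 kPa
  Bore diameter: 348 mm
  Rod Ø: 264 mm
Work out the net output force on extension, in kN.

F ≈ 2570 kN

Cap-side area A_cap = π/4 × (348 mm)² = 95110 mm^2
Rod-side annular area A_ann = π/4 × (348² − 264²) = 40380 mm^2
Net thrust = P_cap·A_cap − P_rod·A_ann = 2758 kN − 186.1 kN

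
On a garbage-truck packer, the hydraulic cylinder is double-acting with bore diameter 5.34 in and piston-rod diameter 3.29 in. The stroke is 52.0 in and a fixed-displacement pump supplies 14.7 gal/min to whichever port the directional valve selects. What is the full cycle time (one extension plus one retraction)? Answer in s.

Cap-side area A_cap = π/4 × (5.34 in)² = 22.40 in^2
Rod-side annular area A_ann = π/4 × (5.34² − 3.29²) = 13.89 in^2
t_ext = A_cap·L/Q = 20.58 s
t_ret = A_ann·L/Q = 12.77 s
t_cycle = t_ext + t_ret

t ≈ 33.3 s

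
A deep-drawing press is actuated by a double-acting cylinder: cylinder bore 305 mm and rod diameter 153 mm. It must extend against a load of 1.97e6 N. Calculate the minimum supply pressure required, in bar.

P ≈ 270 bar

Cap-side area A_cap = π/4 × (305 mm)² = 73060 mm^2
P = F / A = 1.97e6 N / A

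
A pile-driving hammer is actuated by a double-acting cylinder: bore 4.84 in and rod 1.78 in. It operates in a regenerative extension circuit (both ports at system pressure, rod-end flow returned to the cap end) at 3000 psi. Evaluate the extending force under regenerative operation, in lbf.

F ≈ 7470 lbf

With equal pressure on both faces, forces on the annular region cancel; the net push is pressure × rod cross-section.
Rod cross-section A_rod = π/4 × (1.78 in)² = 2.488 in^2
F = P × A_rod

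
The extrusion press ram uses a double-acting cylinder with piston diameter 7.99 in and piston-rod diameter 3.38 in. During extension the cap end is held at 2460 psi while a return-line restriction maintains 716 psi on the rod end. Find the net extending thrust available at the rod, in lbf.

F ≈ 93900 lbf

Cap-side area A_cap = π/4 × (7.99 in)² = 50.14 in^2
Rod-side annular area A_ann = π/4 × (7.99² − 3.38²) = 41.17 in^2
Net thrust = P_cap·A_cap − P_rod·A_ann = 1.233e5 lbf − 29480 lbf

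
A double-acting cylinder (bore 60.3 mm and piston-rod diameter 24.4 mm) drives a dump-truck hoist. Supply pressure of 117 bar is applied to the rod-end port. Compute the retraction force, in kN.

Rod-side annular area A_ann = π/4 × (60.3² − 24.4²) = 2388 mm^2
On retraction the pressure acts on the annular area (bore minus rod).
F = P × A_ann

F ≈ 27.9 kN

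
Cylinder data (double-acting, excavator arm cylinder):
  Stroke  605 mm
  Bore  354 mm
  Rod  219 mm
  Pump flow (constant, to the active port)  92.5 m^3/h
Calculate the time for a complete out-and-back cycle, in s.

Cap-side area A_cap = π/4 × (354 mm)² = 98420 mm^2
Rod-side annular area A_ann = π/4 × (354² − 219²) = 60750 mm^2
t_ext = A_cap·L/Q = 2.317 s
t_ret = A_ann·L/Q = 1.431 s
t_cycle = t_ext + t_ret

t ≈ 3.75 s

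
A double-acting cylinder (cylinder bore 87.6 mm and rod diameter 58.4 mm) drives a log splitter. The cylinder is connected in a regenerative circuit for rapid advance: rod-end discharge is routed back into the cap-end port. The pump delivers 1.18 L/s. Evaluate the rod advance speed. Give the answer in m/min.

v ≈ 26.4 m/min

In regeneration the rod-end outflow joins the pump flow into the cap end, so the net volume the pump must supply per unit advance equals the rod cross-section area.
Rod cross-section A_rod = π/4 × (58.4 mm)² = 2679 mm^2
v = Q_pump / A_rod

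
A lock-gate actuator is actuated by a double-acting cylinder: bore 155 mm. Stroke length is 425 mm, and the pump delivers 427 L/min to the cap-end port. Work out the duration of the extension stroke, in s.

Cap-side area A_cap = π/4 × (155 mm)² = 18870 mm^2
Swept volume V = A × L; t = V / Q = A·L / Q

t ≈ 1.13 s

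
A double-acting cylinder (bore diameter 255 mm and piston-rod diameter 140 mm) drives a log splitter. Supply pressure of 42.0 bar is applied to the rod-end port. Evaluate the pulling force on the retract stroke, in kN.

F ≈ 150 kN

Rod-side annular area A_ann = π/4 × (255² − 140²) = 35680 mm^2
On retraction the pressure acts on the annular area (bore minus rod).
F = P × A_ann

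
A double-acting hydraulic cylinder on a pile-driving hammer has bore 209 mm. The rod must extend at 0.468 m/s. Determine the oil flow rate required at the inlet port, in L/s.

Q ≈ 16.1 L/s

Cap-side area A_cap = π/4 × (209 mm)² = 34310 mm^2
Q = A × v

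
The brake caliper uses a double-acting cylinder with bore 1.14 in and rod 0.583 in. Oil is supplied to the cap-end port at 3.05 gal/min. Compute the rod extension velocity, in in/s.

v ≈ 11.5 in/s

Cap-side area A_cap = π/4 × (1.14 in)² = 1.021 in^2
v = Q / A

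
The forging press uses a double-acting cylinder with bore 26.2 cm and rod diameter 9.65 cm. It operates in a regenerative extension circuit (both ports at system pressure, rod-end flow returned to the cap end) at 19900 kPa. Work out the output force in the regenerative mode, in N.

F ≈ 1.46e5 N

With equal pressure on both faces, forces on the annular region cancel; the net push is pressure × rod cross-section.
Rod cross-section A_rod = π/4 × (9.65 cm)² = 73.14 cm^2
F = P × A_rod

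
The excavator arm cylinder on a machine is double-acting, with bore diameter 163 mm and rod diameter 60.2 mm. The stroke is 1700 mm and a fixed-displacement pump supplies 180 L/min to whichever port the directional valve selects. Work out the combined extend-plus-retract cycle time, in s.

Cap-side area A_cap = π/4 × (163 mm)² = 20870 mm^2
Rod-side annular area A_ann = π/4 × (163² − 60.2²) = 18020 mm^2
t_ext = A_cap·L/Q = 11.82 s
t_ret = A_ann·L/Q = 10.21 s
t_cycle = t_ext + t_ret

t ≈ 22.0 s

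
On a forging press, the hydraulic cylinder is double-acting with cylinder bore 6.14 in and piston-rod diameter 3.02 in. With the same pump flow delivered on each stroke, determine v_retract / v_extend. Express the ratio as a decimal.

v_ret/v_ext ≈ 1.32

Cap-side area A_cap = π/4 × (6.14 in)² = 29.61 in^2
Rod-side annular area A_ann = π/4 × (6.14² − 3.02²) = 22.45 in^2
For equal Q, v ∝ 1/A, so v_ret/v_ext = A_cap/A_ann.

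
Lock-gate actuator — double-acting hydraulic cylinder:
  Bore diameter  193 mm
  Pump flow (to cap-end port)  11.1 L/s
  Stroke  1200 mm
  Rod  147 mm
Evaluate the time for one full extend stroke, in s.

Cap-side area A_cap = π/4 × (193 mm)² = 29260 mm^2
Swept volume V = A × L; t = V / Q = A·L / Q

t ≈ 3.16 s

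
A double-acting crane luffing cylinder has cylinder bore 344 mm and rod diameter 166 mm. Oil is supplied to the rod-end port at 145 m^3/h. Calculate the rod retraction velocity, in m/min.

Rod-side annular area A_ann = π/4 × (344² − 166²) = 71300 mm^2
Flow into the rod-end port fills the annular volume.
v = Q / A

v ≈ 33.9 m/min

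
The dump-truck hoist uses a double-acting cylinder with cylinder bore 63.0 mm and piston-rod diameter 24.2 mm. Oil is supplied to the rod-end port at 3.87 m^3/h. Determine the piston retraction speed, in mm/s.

Rod-side annular area A_ann = π/4 × (63.0² − 24.2²) = 2657 mm^2
Flow into the rod-end port fills the annular volume.
v = Q / A

v ≈ 405 mm/s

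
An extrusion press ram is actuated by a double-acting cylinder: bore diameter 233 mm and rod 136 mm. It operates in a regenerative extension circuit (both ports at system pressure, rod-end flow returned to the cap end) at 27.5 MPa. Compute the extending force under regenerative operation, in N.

With equal pressure on both faces, forces on the annular region cancel; the net push is pressure × rod cross-section.
Rod cross-section A_rod = π/4 × (136 mm)² = 14530 mm^2
F = P × A_rod

F ≈ 3.99e5 N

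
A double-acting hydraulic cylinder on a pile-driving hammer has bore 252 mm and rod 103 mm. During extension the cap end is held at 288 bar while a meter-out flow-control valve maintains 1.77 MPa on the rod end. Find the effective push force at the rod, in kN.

Cap-side area A_cap = π/4 × (252 mm)² = 49880 mm^2
Rod-side annular area A_ann = π/4 × (252² − 103²) = 41540 mm^2
Net thrust = P_cap·A_cap − P_rod·A_ann = 1436 kN − 73.53 kN

F ≈ 1360 kN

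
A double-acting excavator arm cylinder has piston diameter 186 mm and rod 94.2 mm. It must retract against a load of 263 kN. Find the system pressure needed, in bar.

P ≈ 130 bar

Rod-side annular area A_ann = π/4 × (186² − 94.2²) = 20200 mm^2
Retraction: pressure acts on the annular area.
P = F / A = 263 kN / A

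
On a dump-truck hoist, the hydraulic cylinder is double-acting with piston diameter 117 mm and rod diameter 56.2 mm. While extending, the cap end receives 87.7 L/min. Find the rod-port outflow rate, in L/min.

Q_out ≈ 67.5 L/min

Cap-side area A_cap = π/4 × (117 mm)² = 10750 mm^2
Rod-side annular area A_ann = π/4 × (117² − 56.2²) = 8271 mm^2
Piston speed v = Q_in/A_cap; rod-end outflow Q_out = v × A_ann = Q_in × A_ann/A_cap.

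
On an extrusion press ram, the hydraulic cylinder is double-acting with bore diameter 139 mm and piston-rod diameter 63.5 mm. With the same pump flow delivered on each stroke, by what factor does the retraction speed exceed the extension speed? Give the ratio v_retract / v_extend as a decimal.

v_ret/v_ext ≈ 1.26

Cap-side area A_cap = π/4 × (139 mm)² = 15170 mm^2
Rod-side annular area A_ann = π/4 × (139² − 63.5²) = 12010 mm^2
For equal Q, v ∝ 1/A, so v_ret/v_ext = A_cap/A_ann.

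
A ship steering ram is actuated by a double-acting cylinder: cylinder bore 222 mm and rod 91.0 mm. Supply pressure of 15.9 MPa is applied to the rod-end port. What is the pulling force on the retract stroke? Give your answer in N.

F ≈ 5.12e5 N

Rod-side annular area A_ann = π/4 × (222² − 91.0²) = 32200 mm^2
On retraction the pressure acts on the annular area (bore minus rod).
F = P × A_ann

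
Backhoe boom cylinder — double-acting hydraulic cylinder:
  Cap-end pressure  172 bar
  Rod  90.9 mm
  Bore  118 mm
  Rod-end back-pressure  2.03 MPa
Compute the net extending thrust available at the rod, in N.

Cap-side area A_cap = π/4 × (118 mm)² = 10940 mm^2
Rod-side annular area A_ann = π/4 × (118² − 90.9²) = 4446 mm^2
Net thrust = P_cap·A_cap − P_rod·A_ann = 1.881e5 N − 9026 N

F ≈ 1.79e5 N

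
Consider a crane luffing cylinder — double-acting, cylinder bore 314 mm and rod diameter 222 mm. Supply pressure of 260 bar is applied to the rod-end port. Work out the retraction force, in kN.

F ≈ 1010 kN

Rod-side annular area A_ann = π/4 × (314² − 222²) = 38730 mm^2
On retraction the pressure acts on the annular area (bore minus rod).
F = P × A_ann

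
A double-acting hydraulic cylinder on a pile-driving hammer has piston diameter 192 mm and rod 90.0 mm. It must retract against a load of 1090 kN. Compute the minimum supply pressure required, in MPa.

P ≈ 48.2 MPa

Rod-side annular area A_ann = π/4 × (192² − 90.0²) = 22590 mm^2
Retraction: pressure acts on the annular area.
P = F / A = 1090 kN / A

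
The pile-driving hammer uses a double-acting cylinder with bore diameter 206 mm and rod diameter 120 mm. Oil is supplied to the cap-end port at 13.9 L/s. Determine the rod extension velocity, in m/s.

v ≈ 0.417 m/s

Cap-side area A_cap = π/4 × (206 mm)² = 33330 mm^2
v = Q / A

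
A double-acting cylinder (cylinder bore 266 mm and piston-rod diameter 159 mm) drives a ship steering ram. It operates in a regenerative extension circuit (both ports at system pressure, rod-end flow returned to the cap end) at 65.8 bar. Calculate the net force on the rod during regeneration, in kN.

F ≈ 131 kN

With equal pressure on both faces, forces on the annular region cancel; the net push is pressure × rod cross-section.
Rod cross-section A_rod = π/4 × (159 mm)² = 19860 mm^2
F = P × A_rod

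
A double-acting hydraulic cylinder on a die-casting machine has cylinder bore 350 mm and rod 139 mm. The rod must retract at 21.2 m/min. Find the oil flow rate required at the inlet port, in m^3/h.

Rod-side annular area A_ann = π/4 × (350² − 139²) = 81040 mm^2
Q = A × v

Q ≈ 103 m^3/h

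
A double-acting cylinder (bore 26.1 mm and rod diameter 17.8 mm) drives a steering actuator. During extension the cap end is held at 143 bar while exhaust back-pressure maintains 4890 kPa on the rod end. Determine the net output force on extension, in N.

Cap-side area A_cap = π/4 × (26.1 mm)² = 535.0 mm^2
Rod-side annular area A_ann = π/4 × (26.1² − 17.8²) = 286.2 mm^2
Net thrust = P_cap·A_cap − P_rod·A_ann = 7651 N − 1399 N

F ≈ 6250 N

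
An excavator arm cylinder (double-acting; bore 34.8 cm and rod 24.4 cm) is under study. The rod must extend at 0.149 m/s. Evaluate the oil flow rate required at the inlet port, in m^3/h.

Q ≈ 51.0 m^3/h

Cap-side area A_cap = π/4 × (34.8 cm)² = 951.1 cm^2
Q = A × v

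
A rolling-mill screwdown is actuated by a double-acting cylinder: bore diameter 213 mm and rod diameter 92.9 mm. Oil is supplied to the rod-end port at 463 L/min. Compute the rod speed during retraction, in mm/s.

v ≈ 267 mm/s

Rod-side annular area A_ann = π/4 × (213² − 92.9²) = 28850 mm^2
Flow into the rod-end port fills the annular volume.
v = Q / A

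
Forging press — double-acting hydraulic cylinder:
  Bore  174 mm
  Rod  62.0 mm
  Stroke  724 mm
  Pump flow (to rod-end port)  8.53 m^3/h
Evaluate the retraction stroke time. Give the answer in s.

t ≈ 6.34 s

Rod-side annular area A_ann = π/4 × (174² − 62.0²) = 20760 mm^2
Swept volume V = A × L; t = V / Q = A·L / Q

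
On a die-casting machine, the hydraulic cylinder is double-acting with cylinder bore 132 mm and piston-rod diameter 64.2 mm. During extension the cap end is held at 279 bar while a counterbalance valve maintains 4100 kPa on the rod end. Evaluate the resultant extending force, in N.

F ≈ 3.39e5 N

Cap-side area A_cap = π/4 × (132 mm)² = 13680 mm^2
Rod-side annular area A_ann = π/4 × (132² − 64.2²) = 10450 mm^2
Net thrust = P_cap·A_cap − P_rod·A_ann = 3.818e5 N − 42840 N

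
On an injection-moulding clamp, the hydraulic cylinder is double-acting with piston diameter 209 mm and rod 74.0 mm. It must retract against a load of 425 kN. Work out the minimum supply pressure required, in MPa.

Rod-side annular area A_ann = π/4 × (209² − 74.0²) = 30010 mm^2
Retraction: pressure acts on the annular area.
P = F / A = 425 kN / A

P ≈ 14.2 MPa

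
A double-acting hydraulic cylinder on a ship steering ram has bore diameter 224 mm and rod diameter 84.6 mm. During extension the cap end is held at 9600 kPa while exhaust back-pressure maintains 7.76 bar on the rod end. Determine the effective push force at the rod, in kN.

F ≈ 352 kN

Cap-side area A_cap = π/4 × (224 mm)² = 39410 mm^2
Rod-side annular area A_ann = π/4 × (224² − 84.6²) = 33790 mm^2
Net thrust = P_cap·A_cap − P_rod·A_ann = 378.3 kN − 26.22 kN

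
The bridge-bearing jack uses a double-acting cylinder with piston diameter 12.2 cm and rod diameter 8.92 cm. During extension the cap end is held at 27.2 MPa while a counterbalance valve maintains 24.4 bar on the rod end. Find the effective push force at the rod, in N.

Cap-side area A_cap = π/4 × (12.2 cm)² = 116.9 cm^2
Rod-side annular area A_ann = π/4 × (12.2² − 8.92²) = 54.41 cm^2
Net thrust = P_cap·A_cap − P_rod·A_ann = 3.180e5 N − 13280 N

F ≈ 3.05e5 N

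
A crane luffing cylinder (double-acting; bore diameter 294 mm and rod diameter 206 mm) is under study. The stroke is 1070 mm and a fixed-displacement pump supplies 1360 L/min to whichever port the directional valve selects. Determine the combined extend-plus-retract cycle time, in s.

Cap-side area A_cap = π/4 × (294 mm)² = 67890 mm^2
Rod-side annular area A_ann = π/4 × (294² − 206²) = 34560 mm^2
t_ext = A_cap·L/Q = 3.205 s
t_ret = A_ann·L/Q = 1.631 s
t_cycle = t_ext + t_ret

t ≈ 4.84 s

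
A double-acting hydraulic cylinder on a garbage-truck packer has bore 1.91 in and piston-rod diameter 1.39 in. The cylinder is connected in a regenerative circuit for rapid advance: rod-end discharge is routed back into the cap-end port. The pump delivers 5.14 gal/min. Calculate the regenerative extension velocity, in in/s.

v ≈ 13.0 in/s

In regeneration the rod-end outflow joins the pump flow into the cap end, so the net volume the pump must supply per unit advance equals the rod cross-section area.
Rod cross-section A_rod = π/4 × (1.39 in)² = 1.517 in^2
v = Q_pump / A_rod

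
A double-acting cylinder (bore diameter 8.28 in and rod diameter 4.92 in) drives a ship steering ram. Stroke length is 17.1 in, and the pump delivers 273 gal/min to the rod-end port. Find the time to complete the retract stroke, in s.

Rod-side annular area A_ann = π/4 × (8.28² − 4.92²) = 34.83 in^2
Swept volume V = A × L; t = V / Q = A·L / Q

t ≈ 0.567 s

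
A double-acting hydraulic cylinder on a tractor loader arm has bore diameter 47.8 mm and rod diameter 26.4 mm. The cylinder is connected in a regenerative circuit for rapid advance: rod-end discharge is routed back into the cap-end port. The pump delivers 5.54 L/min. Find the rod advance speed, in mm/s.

v ≈ 169 mm/s

In regeneration the rod-end outflow joins the pump flow into the cap end, so the net volume the pump must supply per unit advance equals the rod cross-section area.
Rod cross-section A_rod = π/4 × (26.4 mm)² = 547.4 mm^2
v = Q_pump / A_rod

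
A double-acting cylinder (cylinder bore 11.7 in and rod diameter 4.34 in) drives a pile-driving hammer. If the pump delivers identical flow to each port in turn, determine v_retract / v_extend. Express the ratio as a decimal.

Cap-side area A_cap = π/4 × (11.7 in)² = 107.5 in^2
Rod-side annular area A_ann = π/4 × (11.7² − 4.34²) = 92.72 in^2
For equal Q, v ∝ 1/A, so v_ret/v_ext = A_cap/A_ann.

v_ret/v_ext ≈ 1.16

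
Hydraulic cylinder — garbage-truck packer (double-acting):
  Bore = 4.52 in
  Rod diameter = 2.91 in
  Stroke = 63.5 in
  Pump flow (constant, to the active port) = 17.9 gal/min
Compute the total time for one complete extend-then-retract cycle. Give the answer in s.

t ≈ 23.4 s

Cap-side area A_cap = π/4 × (4.52 in)² = 16.05 in^2
Rod-side annular area A_ann = π/4 × (4.52² − 2.91²) = 9.395 in^2
t_ext = A_cap·L/Q = 14.79 s
t_ret = A_ann·L/Q = 8.657 s
t_cycle = t_ext + t_ret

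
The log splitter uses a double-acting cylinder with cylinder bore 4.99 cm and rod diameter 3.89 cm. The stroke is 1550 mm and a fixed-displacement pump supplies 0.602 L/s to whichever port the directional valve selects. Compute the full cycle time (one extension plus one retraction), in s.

Cap-side area A_cap = π/4 × (4.99 cm)² = 19.56 cm^2
Rod-side annular area A_ann = π/4 × (4.99² − 3.89²) = 7.672 cm^2
t_ext = A_cap·L/Q = 5.035 s
t_ret = A_ann·L/Q = 1.975 s
t_cycle = t_ext + t_ret

t ≈ 7.01 s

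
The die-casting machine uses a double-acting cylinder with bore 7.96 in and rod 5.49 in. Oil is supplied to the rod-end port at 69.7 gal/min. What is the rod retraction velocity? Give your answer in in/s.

Rod-side annular area A_ann = π/4 × (7.96² − 5.49²) = 26.09 in^2
Flow into the rod-end port fills the annular volume.
v = Q / A

v ≈ 10.3 in/s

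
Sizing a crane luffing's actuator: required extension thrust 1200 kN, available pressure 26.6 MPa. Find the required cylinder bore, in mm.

Extension force acts on the full piston face: F = P × (π/4)D².
D = √(4F / (πP)) = √(4 × 1200 kN / (π × 26.6 MPa))

D ≈ 240 mm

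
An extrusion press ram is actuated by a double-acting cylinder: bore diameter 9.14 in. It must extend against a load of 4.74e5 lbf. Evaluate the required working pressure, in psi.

Cap-side area A_cap = π/4 × (9.14 in)² = 65.61 in^2
P = F / A = 4.74e5 lbf / A

P ≈ 7220 psi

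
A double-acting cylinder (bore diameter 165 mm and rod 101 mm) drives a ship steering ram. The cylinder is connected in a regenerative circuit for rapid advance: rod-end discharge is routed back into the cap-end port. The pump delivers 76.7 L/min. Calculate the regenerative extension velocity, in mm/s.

v ≈ 160 mm/s

In regeneration the rod-end outflow joins the pump flow into the cap end, so the net volume the pump must supply per unit advance equals the rod cross-section area.
Rod cross-section A_rod = π/4 × (101 mm)² = 8012 mm^2
v = Q_pump / A_rod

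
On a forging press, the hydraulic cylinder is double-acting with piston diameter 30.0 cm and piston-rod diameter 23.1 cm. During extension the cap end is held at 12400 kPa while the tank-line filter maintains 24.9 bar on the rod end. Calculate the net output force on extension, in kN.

Cap-side area A_cap = π/4 × (30.0 cm)² = 706.9 cm^2
Rod-side annular area A_ann = π/4 × (30.0² − 23.1²) = 287.8 cm^2
Net thrust = P_cap·A_cap − P_rod·A_ann = 876.5 kN − 71.65 kN

F ≈ 805 kN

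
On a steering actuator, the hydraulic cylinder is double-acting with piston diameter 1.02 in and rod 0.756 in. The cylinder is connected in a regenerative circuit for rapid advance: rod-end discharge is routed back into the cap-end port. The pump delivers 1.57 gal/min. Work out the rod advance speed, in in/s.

In regeneration the rod-end outflow joins the pump flow into the cap end, so the net volume the pump must supply per unit advance equals the rod cross-section area.
Rod cross-section A_rod = π/4 × (0.756 in)² = 0.4489 in^2
v = Q_pump / A_rod

v ≈ 13.5 in/s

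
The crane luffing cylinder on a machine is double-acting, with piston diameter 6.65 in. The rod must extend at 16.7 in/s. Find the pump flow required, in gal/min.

Q ≈ 151 gal/min

Cap-side area A_cap = π/4 × (6.65 in)² = 34.73 in^2
Q = A × v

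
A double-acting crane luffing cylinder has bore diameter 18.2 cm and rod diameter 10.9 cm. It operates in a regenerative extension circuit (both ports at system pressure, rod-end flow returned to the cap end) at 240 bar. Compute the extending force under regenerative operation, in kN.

F ≈ 224 kN

With equal pressure on both faces, forces on the annular region cancel; the net push is pressure × rod cross-section.
Rod cross-section A_rod = π/4 × (10.9 cm)² = 93.31 cm^2
F = P × A_rod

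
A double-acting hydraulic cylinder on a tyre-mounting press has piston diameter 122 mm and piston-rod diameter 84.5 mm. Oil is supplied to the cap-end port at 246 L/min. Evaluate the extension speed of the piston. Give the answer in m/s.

Cap-side area A_cap = π/4 × (122 mm)² = 11690 mm^2
v = Q / A

v ≈ 0.351 m/s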